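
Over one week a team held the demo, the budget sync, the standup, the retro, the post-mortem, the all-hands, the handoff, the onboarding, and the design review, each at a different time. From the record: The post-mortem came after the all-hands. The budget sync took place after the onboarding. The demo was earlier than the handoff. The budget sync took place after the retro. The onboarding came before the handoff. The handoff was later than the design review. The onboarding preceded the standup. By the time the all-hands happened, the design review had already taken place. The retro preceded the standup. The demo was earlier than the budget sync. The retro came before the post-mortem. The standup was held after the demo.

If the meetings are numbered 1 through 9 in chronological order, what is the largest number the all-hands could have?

8

The all-hands must come before the post-mortem — 1 meeting forced after it.
Everything else can be placed before the all-hands in some valid order, so the all-hands can sit as late as position 9 − 1 = 8.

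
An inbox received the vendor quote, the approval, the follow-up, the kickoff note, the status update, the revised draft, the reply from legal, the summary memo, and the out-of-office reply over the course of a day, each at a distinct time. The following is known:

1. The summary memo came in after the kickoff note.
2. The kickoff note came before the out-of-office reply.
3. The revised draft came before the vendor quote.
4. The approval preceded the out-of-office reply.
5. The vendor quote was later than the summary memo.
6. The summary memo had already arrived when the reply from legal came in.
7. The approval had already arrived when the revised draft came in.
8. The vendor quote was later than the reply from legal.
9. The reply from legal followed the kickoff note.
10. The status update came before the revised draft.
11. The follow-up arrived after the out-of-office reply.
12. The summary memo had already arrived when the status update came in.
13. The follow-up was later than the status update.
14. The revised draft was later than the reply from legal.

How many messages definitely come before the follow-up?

5

Directly stated before the follow-up: the out-of-office reply and the status update.
The approval reaches the follow-up via the approval → the out-of-office reply → the follow-up.
The kickoff note reaches the follow-up via the kickoff note → the out-of-office reply → the follow-up.
The summary memo reaches the follow-up via the summary memo → the status update → the follow-up.
No chain forces the reply from legal (or any of the others) ahead of the follow-up.
That's the approval, the kickoff note, the out-of-office reply, the status update, and the summary memo — 5 in all.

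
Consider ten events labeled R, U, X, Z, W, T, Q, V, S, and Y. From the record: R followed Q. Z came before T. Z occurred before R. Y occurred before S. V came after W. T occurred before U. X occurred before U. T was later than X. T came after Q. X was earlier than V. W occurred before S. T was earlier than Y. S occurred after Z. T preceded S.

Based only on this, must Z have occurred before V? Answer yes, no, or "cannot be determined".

No chain of stated constraints runs from Z to V, and none runs from V to Z either.
So the relative order of Z and V is not fixed by the given facts.

cannot be determined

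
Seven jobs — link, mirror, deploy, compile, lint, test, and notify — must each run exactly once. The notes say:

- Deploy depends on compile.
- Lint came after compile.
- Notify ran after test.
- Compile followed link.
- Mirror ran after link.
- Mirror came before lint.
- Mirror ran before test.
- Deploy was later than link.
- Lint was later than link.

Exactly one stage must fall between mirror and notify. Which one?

test

Tracing the constraints gives mirror → test → notify, so test sits after mirror and before notify.
No other stage is forced both after mirror and before notify.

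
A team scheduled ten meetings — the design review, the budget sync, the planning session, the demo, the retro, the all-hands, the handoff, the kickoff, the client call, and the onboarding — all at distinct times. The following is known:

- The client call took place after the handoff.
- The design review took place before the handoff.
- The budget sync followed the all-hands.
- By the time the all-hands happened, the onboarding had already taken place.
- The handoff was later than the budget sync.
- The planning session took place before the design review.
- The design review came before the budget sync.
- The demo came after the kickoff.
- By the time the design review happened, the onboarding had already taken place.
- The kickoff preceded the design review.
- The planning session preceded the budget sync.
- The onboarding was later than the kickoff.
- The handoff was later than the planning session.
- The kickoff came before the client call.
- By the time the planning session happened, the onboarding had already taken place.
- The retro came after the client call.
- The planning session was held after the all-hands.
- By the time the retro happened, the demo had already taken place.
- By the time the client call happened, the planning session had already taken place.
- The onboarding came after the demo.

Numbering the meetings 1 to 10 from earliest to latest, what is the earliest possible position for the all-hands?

The demo, the kickoff, and the onboarding must all come before the all-hands — 3 forced predecessors.
Nothing else is forced ahead of the all-hands, so its earliest slot is position 3 + 1 = 4.

4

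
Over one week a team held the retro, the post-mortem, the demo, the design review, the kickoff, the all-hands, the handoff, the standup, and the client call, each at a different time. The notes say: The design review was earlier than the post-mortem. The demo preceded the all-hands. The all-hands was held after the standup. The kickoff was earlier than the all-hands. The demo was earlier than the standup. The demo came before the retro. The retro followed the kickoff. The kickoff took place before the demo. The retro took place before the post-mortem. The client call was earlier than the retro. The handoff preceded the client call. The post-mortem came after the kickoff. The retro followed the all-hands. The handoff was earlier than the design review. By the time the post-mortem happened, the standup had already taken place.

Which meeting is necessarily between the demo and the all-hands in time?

Tracing the constraints gives the demo → the standup → the all-hands, so the standup sits after the demo and before the all-hands.
No other meeting is forced both after the demo and before the all-hands.

the standup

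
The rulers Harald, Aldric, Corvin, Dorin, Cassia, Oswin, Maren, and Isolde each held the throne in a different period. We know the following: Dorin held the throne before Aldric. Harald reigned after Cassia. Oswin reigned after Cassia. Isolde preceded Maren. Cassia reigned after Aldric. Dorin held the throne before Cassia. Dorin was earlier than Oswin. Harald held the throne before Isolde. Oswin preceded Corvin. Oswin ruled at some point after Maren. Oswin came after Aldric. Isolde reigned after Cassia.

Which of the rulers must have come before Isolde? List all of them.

Aldric, Cassia, Dorin, Harald

Directly stated before Isolde: Cassia and Harald.
Aldric reaches Isolde via Aldric → Cassia → Isolde.
Dorin reaches Isolde via Dorin → Cassia → Isolde.
No chain forces Oswin (or any of the others) ahead of Isolde.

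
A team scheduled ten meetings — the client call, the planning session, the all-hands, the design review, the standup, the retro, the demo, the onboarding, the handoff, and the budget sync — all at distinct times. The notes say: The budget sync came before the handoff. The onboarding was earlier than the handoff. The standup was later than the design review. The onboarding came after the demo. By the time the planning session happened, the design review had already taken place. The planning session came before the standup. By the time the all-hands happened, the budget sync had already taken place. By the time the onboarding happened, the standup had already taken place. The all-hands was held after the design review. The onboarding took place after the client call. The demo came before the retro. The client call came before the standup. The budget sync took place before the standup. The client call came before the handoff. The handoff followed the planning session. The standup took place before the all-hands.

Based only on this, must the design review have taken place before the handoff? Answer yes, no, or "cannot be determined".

yes

Chain the constraints: the design review → the planning session → the handoff. Each link is directly stated, so the design review comes before the handoff.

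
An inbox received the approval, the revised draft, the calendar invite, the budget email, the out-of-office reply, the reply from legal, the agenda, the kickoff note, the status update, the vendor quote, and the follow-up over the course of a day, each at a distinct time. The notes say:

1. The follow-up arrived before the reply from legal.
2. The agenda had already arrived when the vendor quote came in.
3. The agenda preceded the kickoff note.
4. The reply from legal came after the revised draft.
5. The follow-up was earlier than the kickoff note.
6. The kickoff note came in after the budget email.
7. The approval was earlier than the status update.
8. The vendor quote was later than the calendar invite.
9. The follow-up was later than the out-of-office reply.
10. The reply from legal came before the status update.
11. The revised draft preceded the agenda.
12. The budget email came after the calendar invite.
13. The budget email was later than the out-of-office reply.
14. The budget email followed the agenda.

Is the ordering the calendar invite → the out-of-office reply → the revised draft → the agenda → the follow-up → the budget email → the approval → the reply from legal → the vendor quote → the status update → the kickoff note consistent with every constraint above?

Check each stated constraint against the proposed order — e.g. the agenda is ahead of the kickoff note; the calendar invite is ahead of the vendor quote. Every pair is in the required order; nothing is violated.

yes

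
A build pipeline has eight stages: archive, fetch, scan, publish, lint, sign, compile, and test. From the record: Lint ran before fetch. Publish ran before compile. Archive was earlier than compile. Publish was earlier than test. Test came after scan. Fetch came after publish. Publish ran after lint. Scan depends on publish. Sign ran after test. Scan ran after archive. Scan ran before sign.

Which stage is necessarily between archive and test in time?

Tracing the constraints gives archive → scan → test, so scan sits after archive and before test.
No other stage is forced both after archive and before test.

scan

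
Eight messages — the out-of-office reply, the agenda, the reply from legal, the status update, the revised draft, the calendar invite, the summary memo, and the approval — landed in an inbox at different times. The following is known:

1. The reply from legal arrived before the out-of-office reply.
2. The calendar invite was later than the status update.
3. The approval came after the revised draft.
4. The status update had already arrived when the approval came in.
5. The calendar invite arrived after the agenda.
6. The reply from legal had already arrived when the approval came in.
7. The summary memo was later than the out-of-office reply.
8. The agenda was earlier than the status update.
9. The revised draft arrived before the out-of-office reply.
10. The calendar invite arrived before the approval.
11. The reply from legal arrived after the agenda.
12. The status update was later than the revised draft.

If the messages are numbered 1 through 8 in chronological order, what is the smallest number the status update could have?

3

The agenda and the revised draft must both come before the status update — 2 forced predecessors.
Nothing else is forced ahead of the status update, so its earliest slot is position 2 + 1 = 3.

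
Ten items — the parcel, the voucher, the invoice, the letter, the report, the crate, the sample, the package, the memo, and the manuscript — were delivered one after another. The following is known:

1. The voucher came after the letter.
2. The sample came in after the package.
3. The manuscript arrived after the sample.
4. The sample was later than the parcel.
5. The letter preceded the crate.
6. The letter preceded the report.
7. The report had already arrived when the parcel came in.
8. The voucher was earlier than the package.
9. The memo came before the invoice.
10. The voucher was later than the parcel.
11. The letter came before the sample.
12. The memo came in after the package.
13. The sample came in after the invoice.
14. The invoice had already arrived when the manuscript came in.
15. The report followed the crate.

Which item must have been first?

The letter has a chain of constraints placing it before every other item, so the letter must be first.

the letter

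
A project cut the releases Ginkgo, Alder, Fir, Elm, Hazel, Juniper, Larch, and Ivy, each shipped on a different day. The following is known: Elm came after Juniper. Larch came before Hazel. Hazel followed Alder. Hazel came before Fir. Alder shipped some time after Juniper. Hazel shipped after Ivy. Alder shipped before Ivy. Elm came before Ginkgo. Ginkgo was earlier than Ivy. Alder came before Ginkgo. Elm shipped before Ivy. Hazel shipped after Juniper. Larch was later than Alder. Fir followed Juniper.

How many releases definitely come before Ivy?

4

Directly stated before Ivy: Alder, Elm, and Ginkgo.
Juniper reaches Ivy via Juniper → Alder → Ivy.
That's Alder, Elm, Ginkgo, and Juniper — 4 in all.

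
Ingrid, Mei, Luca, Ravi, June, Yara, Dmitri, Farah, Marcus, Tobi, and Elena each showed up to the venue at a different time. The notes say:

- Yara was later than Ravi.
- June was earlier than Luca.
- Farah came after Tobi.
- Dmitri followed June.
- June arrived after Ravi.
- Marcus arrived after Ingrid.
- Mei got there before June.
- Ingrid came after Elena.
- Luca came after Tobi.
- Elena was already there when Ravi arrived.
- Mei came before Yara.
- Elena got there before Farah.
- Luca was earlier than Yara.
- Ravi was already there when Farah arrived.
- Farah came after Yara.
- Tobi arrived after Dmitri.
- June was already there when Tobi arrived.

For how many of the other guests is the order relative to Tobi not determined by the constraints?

Forced before Tobi: Dmitri, Elena, June, Mei, and Ravi; forced after Tobi: Farah, Luca, and Yara.
That leaves Ingrid and Marcus with no forced order relative to Tobi — 2.

2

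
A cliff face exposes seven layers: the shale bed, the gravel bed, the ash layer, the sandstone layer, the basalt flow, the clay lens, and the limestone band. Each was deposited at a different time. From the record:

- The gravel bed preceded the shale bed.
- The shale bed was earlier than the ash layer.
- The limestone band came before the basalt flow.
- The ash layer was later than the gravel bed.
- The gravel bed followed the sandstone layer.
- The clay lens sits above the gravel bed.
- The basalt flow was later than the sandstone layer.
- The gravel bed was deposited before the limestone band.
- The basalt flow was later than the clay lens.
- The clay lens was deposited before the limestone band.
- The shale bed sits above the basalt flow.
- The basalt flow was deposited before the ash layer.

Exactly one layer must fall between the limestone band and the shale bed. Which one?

Tracing the constraints gives the limestone band → the basalt flow → the shale bed, so the basalt flow sits after the limestone band and before the shale bed.
No other layer is forced both after the limestone band and before the shale bed.

the basalt flow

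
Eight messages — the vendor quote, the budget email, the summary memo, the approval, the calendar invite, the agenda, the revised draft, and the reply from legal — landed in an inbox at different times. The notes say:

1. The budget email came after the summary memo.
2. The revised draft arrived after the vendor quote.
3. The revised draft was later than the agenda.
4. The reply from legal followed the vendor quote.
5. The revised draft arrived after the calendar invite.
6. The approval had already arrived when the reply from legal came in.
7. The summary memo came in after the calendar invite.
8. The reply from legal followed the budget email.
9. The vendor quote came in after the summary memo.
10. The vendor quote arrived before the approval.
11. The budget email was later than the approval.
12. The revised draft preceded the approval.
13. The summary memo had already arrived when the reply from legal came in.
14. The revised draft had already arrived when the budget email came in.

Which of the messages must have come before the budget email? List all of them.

Directly stated before the budget email: the approval, the revised draft, and the summary memo.
The agenda reaches the budget email via the agenda → the revised draft → the budget email.
The calendar invite reaches the budget email via the calendar invite → the revised draft → the budget email.
The vendor quote reaches the budget email via the vendor quote → the revised draft → the budget email.
No chain forces the reply from legal ahead of the budget email.

the agenda, the approval, the calendar invite, the revised draft, the summary memo, the vendor quote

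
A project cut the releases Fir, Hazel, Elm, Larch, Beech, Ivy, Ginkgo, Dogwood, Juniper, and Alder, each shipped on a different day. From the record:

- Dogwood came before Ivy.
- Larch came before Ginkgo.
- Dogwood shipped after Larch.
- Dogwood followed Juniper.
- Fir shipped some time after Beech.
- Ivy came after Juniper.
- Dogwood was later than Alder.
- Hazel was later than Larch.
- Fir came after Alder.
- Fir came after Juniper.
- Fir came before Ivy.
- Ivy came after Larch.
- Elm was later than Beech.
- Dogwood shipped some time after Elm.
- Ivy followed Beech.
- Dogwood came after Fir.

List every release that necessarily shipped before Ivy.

Alder, Beech, Dogwood, Elm, Fir, Juniper, Larch

Directly stated before Ivy: Beech, Dogwood, Fir, Juniper, and Larch.
Alder reaches Ivy via Alder → Dogwood → Ivy.
Elm reaches Ivy via Elm → Dogwood → Ivy.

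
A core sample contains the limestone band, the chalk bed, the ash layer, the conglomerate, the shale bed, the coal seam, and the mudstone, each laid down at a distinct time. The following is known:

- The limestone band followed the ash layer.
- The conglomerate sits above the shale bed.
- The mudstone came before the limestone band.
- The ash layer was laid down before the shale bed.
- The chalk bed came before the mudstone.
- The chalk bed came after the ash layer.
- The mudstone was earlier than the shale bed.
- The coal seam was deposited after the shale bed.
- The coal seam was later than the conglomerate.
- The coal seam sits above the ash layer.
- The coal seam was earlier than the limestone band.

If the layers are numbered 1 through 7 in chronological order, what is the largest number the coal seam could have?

6

The coal seam must come before the limestone band — 1 layer forced after it.
Everything else can be placed before the coal seam in some valid order, so the coal seam can sit as late as position 7 − 1 = 6.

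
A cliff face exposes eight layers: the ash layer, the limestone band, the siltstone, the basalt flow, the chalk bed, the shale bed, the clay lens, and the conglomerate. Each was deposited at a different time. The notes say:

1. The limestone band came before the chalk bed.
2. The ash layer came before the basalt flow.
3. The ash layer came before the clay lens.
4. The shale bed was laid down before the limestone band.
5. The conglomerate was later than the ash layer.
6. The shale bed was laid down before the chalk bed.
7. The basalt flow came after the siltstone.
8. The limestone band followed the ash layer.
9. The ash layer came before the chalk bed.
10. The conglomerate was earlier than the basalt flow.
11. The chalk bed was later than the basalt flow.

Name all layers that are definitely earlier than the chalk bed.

the ash layer, the basalt flow, the conglomerate, the limestone band, the shale bed, the siltstone

Directly stated before the chalk bed: the ash layer, the basalt flow, the limestone band, and the shale bed.
The conglomerate reaches the chalk bed via the conglomerate → the basalt flow → the chalk bed.
The siltstone reaches the chalk bed via the siltstone → the basalt flow → the chalk bed.
No chain forces the clay lens ahead of the chalk bed.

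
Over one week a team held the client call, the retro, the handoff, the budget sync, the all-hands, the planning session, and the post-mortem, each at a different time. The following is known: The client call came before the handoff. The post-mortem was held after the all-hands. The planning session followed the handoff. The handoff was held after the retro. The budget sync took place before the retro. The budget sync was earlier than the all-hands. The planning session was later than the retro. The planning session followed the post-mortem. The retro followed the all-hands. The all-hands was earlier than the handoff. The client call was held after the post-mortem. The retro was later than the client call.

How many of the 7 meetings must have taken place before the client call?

Directly stated before the client call: the post-mortem.
The all-hands reaches the client call via the all-hands → the post-mortem → the client call.
The budget sync reaches the client call via the budget sync → the all-hands → the post-mortem → the client call.
No chain forces the planning session (or any of the others) ahead of the client call.
That's the all-hands, the budget sync, and the post-mortem — 3 in all.

3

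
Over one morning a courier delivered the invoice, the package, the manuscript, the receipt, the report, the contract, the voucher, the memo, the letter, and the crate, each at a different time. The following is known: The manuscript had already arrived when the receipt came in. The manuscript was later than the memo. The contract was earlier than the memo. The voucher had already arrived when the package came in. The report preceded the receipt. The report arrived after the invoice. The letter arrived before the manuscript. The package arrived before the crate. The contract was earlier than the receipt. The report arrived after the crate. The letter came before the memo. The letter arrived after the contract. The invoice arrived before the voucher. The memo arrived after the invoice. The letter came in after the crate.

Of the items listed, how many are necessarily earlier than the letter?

Directly stated before the letter: the contract and the crate.
The invoice reaches the letter via the invoice → the voucher → the package → the crate → the letter.
The package reaches the letter via the package → the crate → the letter.
The voucher reaches the letter via the voucher → the package → the crate → the letter.
That's the contract, the crate, the invoice, the package, and the voucher — 5 in all.

5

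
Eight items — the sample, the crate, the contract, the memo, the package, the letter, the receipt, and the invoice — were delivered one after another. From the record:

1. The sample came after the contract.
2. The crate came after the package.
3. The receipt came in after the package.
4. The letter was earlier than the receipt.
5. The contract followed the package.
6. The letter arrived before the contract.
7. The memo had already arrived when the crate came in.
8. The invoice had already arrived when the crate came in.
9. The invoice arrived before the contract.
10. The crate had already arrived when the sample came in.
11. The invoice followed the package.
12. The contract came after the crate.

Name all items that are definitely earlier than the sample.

Directly stated before the sample: the contract and the crate.
The invoice reaches the sample via the invoice → the crate → the sample.
The letter reaches the sample via the letter → the contract → the sample.
The memo reaches the sample via the memo → the crate → the sample.
Likewise the package reaches the sample by chaining the stated constraints.
No chain forces the receipt ahead of the sample.

the contract, the crate, the invoice, the letter, the memo, the package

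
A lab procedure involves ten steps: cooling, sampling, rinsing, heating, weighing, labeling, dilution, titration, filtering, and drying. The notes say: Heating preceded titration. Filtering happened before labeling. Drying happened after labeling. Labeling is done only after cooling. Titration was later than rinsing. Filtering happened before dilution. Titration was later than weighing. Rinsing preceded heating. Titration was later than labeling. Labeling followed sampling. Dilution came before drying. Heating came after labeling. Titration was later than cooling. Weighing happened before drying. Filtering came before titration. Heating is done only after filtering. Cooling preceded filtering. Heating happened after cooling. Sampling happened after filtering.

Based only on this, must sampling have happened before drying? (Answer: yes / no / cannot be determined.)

yes

Chain the constraints: sampling → labeling → drying. Each link is directly stated, so sampling comes before drying.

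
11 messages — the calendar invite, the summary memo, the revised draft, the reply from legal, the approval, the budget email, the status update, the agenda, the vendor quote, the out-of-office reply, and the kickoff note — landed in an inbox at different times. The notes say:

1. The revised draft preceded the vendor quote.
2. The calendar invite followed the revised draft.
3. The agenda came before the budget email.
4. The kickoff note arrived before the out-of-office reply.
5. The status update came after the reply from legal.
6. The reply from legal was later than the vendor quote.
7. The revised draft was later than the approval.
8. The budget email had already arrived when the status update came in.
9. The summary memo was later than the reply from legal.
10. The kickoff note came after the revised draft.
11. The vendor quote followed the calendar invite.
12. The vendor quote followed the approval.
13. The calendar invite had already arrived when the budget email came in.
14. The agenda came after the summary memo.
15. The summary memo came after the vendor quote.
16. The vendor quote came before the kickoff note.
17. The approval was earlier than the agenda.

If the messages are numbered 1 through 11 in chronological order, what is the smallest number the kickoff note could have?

5

The approval, the calendar invite, the revised draft, and the vendor quote must all come before the kickoff note — 4 forced predecessors.
Nothing else is forced ahead of the kickoff note, so its earliest slot is position 4 + 1 = 5.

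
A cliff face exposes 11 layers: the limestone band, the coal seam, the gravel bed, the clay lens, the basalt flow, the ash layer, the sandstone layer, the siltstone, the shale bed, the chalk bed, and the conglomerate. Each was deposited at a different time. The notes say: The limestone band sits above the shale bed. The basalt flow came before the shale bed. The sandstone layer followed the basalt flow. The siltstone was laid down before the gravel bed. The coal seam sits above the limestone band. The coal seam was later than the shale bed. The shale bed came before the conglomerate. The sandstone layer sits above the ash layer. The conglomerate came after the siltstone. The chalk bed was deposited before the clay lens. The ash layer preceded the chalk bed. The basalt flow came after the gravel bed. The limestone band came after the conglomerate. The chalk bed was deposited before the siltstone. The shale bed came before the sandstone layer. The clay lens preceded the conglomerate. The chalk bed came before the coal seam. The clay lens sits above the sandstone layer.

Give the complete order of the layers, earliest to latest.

The constraints fix every adjacent pair, so only one ordering works:
the ash layer → the chalk bed → the siltstone → the gravel bed → the basalt flow → the shale bed → the sandstone layer → the clay lens → the conglomerate → the limestone band → the coal seam.

the ash layer, the chalk bed, the siltstone, the gravel bed, the basalt flow, the shale bed, the sandstone layer, the clay lens, the conglomerate, the limestone band, the coal seam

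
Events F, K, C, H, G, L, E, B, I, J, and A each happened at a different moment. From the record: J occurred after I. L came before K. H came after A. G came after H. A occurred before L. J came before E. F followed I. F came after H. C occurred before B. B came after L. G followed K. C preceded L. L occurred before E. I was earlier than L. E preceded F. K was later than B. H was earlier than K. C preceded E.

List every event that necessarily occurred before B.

Directly stated before B: C and L.
A reaches B via A → L → B.
I reaches B via I → L → B.

A, C, I, L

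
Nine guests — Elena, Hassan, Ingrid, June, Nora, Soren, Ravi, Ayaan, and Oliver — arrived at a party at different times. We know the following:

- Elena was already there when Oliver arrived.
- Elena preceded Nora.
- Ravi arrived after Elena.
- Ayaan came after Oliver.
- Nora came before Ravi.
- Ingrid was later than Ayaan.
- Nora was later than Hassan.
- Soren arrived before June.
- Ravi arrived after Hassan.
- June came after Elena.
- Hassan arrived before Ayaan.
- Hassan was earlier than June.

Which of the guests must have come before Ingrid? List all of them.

Ayaan, Elena, Hassan, Oliver

Directly stated before Ingrid: Ayaan.
Elena reaches Ingrid via Elena → Oliver → Ayaan → Ingrid.
Hassan reaches Ingrid via Hassan → Ayaan → Ingrid.
Oliver reaches Ingrid via Oliver → Ayaan → Ingrid.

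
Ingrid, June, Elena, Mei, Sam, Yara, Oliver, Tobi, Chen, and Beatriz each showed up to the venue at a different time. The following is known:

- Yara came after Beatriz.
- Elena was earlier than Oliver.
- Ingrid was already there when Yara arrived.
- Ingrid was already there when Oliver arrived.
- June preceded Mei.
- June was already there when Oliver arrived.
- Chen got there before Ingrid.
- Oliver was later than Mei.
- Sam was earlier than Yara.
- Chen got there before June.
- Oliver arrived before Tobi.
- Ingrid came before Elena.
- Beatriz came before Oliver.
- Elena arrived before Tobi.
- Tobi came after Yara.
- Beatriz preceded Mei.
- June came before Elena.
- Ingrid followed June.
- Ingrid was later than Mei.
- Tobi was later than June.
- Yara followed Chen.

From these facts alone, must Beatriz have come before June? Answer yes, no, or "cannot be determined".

No chain of stated constraints runs from Beatriz to June, and none runs from June to Beatriz either.
So the relative order of Beatriz and June is not fixed by the given facts.

cannot be determined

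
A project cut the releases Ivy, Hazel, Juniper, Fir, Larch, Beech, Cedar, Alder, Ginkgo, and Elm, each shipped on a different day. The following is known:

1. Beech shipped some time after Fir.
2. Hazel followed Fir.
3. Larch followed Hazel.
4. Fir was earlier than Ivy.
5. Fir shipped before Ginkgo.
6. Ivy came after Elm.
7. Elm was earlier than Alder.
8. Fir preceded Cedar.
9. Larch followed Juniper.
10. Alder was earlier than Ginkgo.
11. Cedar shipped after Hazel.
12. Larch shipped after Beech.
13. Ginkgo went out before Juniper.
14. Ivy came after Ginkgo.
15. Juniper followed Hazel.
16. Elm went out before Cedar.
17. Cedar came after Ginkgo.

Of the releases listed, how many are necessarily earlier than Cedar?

Directly stated before Cedar: Elm, Fir, Ginkgo, and Hazel.
Alder reaches Cedar via Alder → Ginkgo → Cedar.
No chain forces Ivy (or any of the others) ahead of Cedar.
That's Alder, Elm, Fir, Ginkgo, and Hazel — 5 in all.

5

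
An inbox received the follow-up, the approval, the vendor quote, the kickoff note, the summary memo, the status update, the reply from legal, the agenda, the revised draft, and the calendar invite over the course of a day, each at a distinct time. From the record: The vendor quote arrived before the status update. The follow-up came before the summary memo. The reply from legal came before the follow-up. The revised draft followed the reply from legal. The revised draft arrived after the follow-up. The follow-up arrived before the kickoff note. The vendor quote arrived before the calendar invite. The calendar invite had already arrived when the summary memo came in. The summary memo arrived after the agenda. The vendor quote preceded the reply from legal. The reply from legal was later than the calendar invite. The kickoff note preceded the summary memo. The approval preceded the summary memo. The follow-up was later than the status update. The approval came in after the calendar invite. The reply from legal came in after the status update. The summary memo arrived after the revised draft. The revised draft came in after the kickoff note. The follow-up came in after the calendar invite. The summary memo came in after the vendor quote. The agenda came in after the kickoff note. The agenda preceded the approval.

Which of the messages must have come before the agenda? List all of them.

the calendar invite, the follow-up, the kickoff note, the reply from legal, the status update, the vendor quote

Directly stated before the agenda: the kickoff note.
The calendar invite reaches the agenda via the calendar invite → the follow-up → the kickoff note → the agenda.
The follow-up reaches the agenda via the follow-up → the kickoff note → the agenda.
The reply from legal reaches the agenda via the reply from legal → the follow-up → the kickoff note → the agenda.
Likewise the status update and the vendor quote each reach the agenda by chaining the stated constraints.
No chain forces the summary memo (or any of the others) ahead of the agenda.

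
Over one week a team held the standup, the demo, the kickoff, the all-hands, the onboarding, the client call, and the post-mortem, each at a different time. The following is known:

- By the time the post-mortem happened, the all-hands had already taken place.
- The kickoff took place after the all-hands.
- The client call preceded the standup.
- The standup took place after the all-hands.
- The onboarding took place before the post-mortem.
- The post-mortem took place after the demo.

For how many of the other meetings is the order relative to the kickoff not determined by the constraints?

Forced before the kickoff: the all-hands.
That leaves the client call, the demo, the onboarding, the post-mortem, and the standup with no forced order relative to the kickoff — 5.

5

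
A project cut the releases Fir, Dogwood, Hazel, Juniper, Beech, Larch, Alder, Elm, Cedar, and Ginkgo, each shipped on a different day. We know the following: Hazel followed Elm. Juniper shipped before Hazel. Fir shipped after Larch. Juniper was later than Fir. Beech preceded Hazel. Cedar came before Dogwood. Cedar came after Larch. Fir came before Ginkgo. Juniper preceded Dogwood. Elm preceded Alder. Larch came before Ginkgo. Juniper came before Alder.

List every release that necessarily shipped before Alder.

Elm, Fir, Juniper, Larch

Directly stated before Alder: Elm and Juniper.
Fir reaches Alder via Fir → Juniper → Alder.
Larch reaches Alder via Larch → Fir → Juniper → Alder.
No chain forces Hazel (or any of the others) ahead of Alder.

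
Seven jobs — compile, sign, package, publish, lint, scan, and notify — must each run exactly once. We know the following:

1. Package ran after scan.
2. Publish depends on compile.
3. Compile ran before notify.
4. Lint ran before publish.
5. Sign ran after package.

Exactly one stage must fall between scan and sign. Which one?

package

Tracing the constraints gives scan → package → sign, so package sits after scan and before sign.
No other stage is forced both after scan and before sign.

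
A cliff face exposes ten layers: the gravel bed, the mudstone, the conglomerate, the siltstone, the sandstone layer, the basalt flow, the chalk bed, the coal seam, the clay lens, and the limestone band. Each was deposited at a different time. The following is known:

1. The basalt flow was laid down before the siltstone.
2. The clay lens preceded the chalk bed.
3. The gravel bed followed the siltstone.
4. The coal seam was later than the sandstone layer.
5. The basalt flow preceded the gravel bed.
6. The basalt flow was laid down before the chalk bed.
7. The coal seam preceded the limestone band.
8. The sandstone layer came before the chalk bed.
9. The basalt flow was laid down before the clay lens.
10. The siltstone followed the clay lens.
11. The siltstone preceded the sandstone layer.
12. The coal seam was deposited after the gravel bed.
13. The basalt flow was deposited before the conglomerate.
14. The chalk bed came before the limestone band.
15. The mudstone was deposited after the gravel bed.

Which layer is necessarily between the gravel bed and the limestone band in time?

Tracing the constraints gives the gravel bed → the coal seam → the limestone band, so the coal seam sits after the gravel bed and before the limestone band.
No other layer is forced both after the gravel bed and before the limestone band.

the coal seam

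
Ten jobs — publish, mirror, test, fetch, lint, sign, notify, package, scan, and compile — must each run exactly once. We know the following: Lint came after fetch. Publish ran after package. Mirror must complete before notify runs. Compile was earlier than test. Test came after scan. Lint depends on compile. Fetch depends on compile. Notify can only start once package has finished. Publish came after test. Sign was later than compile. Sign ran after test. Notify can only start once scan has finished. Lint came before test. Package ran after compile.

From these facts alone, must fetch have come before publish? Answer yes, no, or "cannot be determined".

Chain the constraints: fetch → lint → test → publish. Each link is directly stated, so fetch comes before publish.

yes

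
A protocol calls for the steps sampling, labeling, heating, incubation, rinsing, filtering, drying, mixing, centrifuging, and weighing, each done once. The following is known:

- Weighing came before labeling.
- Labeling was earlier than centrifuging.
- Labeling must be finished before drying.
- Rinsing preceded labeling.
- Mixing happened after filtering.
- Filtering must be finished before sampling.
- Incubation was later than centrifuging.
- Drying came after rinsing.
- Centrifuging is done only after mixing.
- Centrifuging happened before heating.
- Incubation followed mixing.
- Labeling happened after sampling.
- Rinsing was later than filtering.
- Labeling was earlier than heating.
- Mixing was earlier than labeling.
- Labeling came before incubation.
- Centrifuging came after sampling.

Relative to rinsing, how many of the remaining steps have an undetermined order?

3

Forced before rinsing: filtering; forced after rinsing: centrifuging, drying, heating, incubation, and labeling.
That leaves mixing, sampling, and weighing with no forced order relative to rinsing — 3.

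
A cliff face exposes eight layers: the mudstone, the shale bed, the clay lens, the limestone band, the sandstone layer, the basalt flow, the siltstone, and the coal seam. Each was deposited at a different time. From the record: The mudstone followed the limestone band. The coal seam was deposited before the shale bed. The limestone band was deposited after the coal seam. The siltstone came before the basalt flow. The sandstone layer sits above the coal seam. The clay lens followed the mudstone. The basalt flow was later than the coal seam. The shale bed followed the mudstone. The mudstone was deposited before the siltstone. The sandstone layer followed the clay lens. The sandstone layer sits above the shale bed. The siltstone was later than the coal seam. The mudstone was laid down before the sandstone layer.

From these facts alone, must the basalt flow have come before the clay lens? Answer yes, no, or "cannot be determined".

cannot be determined

No chain of stated constraints runs from the basalt flow to the clay lens, and none runs from the clay lens to the basalt flow either.
So the relative order of the basalt flow and the clay lens is not fixed by the given facts.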